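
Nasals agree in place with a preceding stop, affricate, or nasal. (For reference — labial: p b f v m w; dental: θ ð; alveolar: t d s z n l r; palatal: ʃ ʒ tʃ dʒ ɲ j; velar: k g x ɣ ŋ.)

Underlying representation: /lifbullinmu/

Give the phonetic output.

[lifbullinnu]

/m/ after /n/ (alveolar) → [n]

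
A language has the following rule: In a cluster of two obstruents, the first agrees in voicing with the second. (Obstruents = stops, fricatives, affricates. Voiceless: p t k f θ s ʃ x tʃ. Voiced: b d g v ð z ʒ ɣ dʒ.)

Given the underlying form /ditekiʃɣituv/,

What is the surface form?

/ʃ/ before /ɣ/ (voiced) → [ʒ]

[ditekiʒɣituv]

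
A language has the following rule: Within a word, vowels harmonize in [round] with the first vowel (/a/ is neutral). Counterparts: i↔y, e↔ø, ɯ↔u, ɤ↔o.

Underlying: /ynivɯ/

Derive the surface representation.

[ynyvu]

/i/ harmonizes with /y/ ([+round]) → [y]
/ɯ/ harmonizes with /y/ ([+round]) → [u]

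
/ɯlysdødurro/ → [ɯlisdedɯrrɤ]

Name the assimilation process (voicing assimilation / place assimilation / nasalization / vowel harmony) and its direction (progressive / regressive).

vowel harmony, progressive

/y/→[i] /ø/→[e] /u/→[ɯ] /o/→[ɤ].
Vowels agree with the first vowel, so the harmony is progressive.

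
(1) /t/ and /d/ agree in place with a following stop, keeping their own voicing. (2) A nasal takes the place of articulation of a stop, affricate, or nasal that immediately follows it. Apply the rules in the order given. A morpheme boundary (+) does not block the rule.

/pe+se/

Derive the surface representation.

[pe+se]

Rule 1: no segment meets the rule's conditions; no change.
After rule 1: pe+se
Rule 2: no segment meets the rule's conditions; no change.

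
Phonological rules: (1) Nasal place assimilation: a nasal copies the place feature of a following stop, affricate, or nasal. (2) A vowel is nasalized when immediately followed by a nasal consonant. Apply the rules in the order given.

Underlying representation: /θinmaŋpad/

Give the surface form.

[θĩmmãmpad]

Rule 1: /n/ before /m/ (labial) → [m]
Rule 1: /ŋ/ before /p/ (labial) → [m]
After rule 1: θimmampad
Rule 2: /i/ before nasal /m/ → [ĩ]
Rule 2: /a/ before nasal /m/ → [ã]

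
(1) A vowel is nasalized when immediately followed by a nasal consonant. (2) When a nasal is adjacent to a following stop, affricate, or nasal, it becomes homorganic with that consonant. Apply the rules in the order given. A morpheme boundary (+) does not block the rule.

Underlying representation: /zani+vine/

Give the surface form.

[zãni+vĩne]

Rule 1: /a/ before nasal /n/ → [ã]
Rule 1: /i/ before nasal /n/ → [ĩ]
After rule 1: zãni+vĩne
Rule 2: no segment meets the rule's conditions; no change.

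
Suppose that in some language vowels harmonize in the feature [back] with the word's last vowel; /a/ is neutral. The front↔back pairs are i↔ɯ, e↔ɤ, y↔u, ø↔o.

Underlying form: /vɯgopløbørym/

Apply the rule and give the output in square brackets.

/ɯ/ harmonizes with /y/ ([-back]) → [i]
/o/ harmonizes with /y/ ([-back]) → [ø]

[vigøpløbørym]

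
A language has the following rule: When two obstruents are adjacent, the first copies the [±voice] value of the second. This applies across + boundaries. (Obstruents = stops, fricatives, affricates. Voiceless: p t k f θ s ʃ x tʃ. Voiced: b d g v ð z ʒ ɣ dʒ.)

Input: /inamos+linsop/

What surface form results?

no segment meets the rule's conditions; no change.

[inamos+linsop]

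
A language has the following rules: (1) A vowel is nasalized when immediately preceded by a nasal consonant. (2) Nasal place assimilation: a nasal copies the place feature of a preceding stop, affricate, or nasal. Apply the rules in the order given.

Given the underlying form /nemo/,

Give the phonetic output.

[nẽmõ]

Rule 1: /e/ after nasal /n/ → [ẽ]
Rule 1: /o/ after nasal /m/ → [õ]
After rule 1: nẽmõ
Rule 2: no segment meets the rule's conditions; no change.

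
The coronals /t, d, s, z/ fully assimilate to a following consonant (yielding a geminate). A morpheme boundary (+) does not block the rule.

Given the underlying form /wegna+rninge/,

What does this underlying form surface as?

[wegna+rninge]

no segment meets the rule's conditions; no change.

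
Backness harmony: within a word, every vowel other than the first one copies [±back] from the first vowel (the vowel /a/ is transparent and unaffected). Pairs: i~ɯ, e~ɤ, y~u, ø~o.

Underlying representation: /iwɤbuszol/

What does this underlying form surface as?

/ɤ/ harmonizes with /i/ ([-back]) → [e]
/u/ harmonizes with /i/ ([-back]) → [y]
/o/ harmonizes with /i/ ([-back]) → [ø]

[iwebyszøl]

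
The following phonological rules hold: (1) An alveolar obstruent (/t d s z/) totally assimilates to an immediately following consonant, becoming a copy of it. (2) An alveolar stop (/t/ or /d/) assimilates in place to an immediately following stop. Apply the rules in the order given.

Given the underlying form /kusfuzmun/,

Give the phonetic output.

[kuffummun]

Rule 1: /s/ before /f/ → [f] (total assimilation)
Rule 1: /z/ before /m/ → [m] (total assimilation)
After rule 1: kuffummun
Rule 2: no segment meets the rule's conditions; no change.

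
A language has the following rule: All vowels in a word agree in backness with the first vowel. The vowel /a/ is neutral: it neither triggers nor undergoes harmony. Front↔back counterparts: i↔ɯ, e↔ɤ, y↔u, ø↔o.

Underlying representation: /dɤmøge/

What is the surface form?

/ø/ harmonizes with /ɤ/ ([+back]) → [o]
/e/ harmonizes with /ɤ/ ([+back]) → [ɤ]

[dɤmogɤ]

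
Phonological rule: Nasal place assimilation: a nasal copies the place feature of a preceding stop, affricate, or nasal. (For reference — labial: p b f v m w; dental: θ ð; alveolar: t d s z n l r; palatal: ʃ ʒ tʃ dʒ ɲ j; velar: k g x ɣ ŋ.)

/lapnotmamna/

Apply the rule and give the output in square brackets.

[lapmotnamma]

/n/ after /p/ (labial) → [m]
/m/ after /t/ (alveolar) → [n]
/n/ after /m/ (labial) → [m]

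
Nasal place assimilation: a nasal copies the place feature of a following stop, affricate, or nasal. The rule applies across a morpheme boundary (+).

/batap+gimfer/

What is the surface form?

no segment meets the rule's conditions; no change.

[batap+gimfer]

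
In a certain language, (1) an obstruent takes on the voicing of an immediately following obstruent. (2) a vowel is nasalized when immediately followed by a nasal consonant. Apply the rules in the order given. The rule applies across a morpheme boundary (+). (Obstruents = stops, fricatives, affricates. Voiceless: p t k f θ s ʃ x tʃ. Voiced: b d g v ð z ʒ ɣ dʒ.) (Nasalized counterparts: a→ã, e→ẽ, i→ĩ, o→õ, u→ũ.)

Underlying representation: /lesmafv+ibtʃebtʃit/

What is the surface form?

[lesmavv+iptʃeptʃit]

Rule 1: /f/ before /v/ (voiced) → [v]
Rule 1: /b/ before /tʃ/ (voiceless) → [p]
Rule 1: /b/ before /tʃ/ (voiceless) → [p]
After rule 1: lesmavv+iptʃeptʃit
Rule 2: no segment meets the rule's conditions; no change.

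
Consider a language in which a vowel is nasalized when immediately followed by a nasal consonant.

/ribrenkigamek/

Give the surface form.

/e/ before nasal /n/ → [ẽ]
/a/ before nasal /m/ → [ã]

[ribrẽnkigãmek]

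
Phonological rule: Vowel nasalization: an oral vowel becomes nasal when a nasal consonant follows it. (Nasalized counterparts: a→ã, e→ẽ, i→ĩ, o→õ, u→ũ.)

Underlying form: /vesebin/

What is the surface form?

/i/ before nasal /n/ → [ĩ]

[vesebĩn]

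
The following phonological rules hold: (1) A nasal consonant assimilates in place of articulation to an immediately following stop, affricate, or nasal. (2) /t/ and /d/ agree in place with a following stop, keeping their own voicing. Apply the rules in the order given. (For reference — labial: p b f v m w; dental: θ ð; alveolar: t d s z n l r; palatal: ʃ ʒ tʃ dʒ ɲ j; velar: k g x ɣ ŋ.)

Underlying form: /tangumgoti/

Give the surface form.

Rule 1: /n/ before /g/ (velar) → [ŋ]
Rule 1: /m/ before /g/ (velar) → [ŋ]
After rule 1: taŋguŋgoti
Rule 2: no segment meets the rule's conditions; no change.

[taŋguŋgoti]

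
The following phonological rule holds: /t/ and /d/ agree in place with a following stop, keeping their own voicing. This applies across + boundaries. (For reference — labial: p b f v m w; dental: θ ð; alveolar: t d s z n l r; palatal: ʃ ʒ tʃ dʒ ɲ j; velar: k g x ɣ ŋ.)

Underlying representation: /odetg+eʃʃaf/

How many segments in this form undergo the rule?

/t/ before /g/ (velar) → [k]
1 segment changes.

1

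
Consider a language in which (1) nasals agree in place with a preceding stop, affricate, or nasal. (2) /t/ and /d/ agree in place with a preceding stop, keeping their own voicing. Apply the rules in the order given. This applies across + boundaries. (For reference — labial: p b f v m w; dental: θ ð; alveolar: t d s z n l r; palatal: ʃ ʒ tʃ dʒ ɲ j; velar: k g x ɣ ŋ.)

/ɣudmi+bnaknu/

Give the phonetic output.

[ɣudni+bmakŋu]

Rule 1: /m/ after /d/ (alveolar) → [n]
Rule 1: /n/ after /b/ (labial) → [m]
Rule 1: /n/ after /k/ (velar) → [ŋ]
After rule 1: ɣudni+bmakŋu
Rule 2: no segment meets the rule's conditions; no change.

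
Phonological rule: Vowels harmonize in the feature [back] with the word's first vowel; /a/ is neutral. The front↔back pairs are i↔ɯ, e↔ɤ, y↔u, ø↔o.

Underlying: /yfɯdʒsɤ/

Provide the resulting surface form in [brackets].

/ɯ/ harmonizes with /y/ ([-back]) → [i]
/ɤ/ harmonizes with /y/ ([-back]) → [e]

[yfidʒse]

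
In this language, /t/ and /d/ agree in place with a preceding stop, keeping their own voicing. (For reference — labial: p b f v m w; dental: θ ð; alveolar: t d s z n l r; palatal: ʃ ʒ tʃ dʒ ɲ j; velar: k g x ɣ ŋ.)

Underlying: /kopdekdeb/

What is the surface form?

/d/ after /p/ (labial) → [b]
/d/ after /k/ (velar) → [g]

[kopbekgeb]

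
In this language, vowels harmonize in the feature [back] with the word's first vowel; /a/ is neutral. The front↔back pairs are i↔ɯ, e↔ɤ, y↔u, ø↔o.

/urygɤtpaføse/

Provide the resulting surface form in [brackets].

/y/ harmonizes with /u/ ([+back]) → [u]
/ø/ harmonizes with /u/ ([+back]) → [o]
/e/ harmonizes with /u/ ([+back]) → [ɤ]

[urugɤtpafosɤ]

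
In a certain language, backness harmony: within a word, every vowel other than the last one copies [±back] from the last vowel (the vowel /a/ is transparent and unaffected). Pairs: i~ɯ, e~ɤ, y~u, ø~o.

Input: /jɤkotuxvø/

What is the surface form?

[jekøtyxvø]

/ɤ/ harmonizes with /ø/ ([-back]) → [e]
/o/ harmonizes with /ø/ ([-back]) → [ø]
/u/ harmonizes with /ø/ ([-back]) → [y]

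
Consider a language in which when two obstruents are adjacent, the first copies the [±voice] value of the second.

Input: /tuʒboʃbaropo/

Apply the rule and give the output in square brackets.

[tuʒboʒbaropo]

/ʃ/ before /b/ (voiced) → [ʒ]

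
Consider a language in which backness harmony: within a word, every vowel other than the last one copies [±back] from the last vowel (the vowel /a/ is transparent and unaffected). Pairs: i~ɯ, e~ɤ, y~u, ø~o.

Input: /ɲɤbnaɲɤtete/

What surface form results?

[ɲebnaɲetete]

/ɤ/ harmonizes with /e/ ([-back]) → [e]
/ɤ/ harmonizes with /e/ ([-back]) → [e]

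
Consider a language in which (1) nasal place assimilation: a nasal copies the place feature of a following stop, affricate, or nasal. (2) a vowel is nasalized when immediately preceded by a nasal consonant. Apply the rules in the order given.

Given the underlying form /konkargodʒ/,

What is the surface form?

Rule 1: /n/ before /k/ (velar) → [ŋ]
After rule 1: koŋkargodʒ
Rule 2: no segment meets the rule's conditions; no change.

[koŋkargodʒ]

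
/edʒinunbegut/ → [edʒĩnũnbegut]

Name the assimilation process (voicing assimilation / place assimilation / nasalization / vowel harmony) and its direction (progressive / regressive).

nasalization, regressive

/i/→[ĩ] /u/→[ũ].
Each target copies a feature from the following segment, so the direction is regressive.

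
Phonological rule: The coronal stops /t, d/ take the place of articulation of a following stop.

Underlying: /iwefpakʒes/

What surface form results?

no segment meets the rule's conditions; no change.

[iwefpakʒes]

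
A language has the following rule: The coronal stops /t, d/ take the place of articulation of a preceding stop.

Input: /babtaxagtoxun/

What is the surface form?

/t/ after /b/ (labial) → [p]
/t/ after /g/ (velar) → [k]

[babpaxagkoxun]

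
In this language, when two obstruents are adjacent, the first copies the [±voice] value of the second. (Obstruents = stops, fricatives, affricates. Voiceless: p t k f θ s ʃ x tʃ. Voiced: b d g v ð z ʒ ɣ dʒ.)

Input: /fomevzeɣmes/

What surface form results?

no segment meets the rule's conditions; no change.

[fomevzeɣmes]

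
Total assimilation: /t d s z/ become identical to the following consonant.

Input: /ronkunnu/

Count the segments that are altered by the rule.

No segment meets the rule's conditions.

0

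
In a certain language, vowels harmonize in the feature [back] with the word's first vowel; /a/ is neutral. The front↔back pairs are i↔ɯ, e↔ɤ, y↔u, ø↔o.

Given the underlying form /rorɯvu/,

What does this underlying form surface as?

no segment meets the rule's conditions; no change.

[rorɯvu]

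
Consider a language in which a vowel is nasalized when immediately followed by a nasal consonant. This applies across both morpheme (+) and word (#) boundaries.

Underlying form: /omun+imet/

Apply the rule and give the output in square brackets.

/o/ before nasal /m/ → [õ]
/u/ before nasal /n/ → [ũ]
/i/ before nasal /m/ → [ĩ]

[õmũn+ĩmet]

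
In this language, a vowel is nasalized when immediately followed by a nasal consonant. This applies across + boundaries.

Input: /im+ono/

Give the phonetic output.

[ĩm+õno]

/i/ before nasal /m/ → [ĩ]
/o/ before nasal /n/ → [õ]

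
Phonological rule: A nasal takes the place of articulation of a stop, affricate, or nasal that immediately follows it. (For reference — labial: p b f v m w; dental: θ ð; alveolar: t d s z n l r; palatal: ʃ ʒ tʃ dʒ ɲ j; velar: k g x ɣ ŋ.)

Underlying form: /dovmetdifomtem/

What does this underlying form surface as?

/m/ before /t/ (alveolar) → [n]

[dovmetdifontem]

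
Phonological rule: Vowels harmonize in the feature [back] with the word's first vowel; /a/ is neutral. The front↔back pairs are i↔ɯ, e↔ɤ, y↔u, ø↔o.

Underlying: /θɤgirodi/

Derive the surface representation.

/i/ harmonizes with /ɤ/ ([+back]) → [ɯ]
/i/ harmonizes with /ɤ/ ([+back]) → [ɯ]

[θɤgɯrodɯ]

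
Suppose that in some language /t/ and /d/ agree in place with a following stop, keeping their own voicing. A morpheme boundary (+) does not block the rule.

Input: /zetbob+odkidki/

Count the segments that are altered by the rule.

/t/ before /b/ (labial) → [p]
/d/ before /k/ (velar) → [g]
/d/ before /k/ (velar) → [g]
3 segments change.

3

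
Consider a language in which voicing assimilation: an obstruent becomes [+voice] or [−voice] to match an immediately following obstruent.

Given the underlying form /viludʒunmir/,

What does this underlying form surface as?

no segment meets the rule's conditions; no change.

[viludʒunmir]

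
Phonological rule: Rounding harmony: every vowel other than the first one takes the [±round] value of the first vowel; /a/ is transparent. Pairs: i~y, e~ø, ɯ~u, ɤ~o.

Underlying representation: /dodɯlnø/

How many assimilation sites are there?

/ɯ/ harmonizes with /o/ ([+round]) → [u]
1 segment changes.

1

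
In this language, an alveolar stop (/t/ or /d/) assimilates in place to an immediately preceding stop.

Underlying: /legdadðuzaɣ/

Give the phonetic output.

[leggadðuzaɣ]

/d/ after /g/ (velar) → [g]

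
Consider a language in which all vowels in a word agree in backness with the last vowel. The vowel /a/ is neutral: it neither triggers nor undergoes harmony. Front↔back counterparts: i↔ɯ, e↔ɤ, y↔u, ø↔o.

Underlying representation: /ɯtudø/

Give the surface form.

/ɯ/ harmonizes with /ø/ ([-back]) → [i]
/u/ harmonizes with /ø/ ([-back]) → [y]

[itydø]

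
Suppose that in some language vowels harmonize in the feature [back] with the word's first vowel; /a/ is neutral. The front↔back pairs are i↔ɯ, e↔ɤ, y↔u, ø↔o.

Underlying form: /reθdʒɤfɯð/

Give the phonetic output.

/ɤ/ harmonizes with /e/ ([-back]) → [e]
/ɯ/ harmonizes with /e/ ([-back]) → [i]

[reθdʒefið]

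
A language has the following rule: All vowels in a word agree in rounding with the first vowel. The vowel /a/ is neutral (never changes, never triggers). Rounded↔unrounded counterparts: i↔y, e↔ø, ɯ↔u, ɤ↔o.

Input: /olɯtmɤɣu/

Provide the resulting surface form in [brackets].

[olutmoɣu]

/ɯ/ harmonizes with /o/ ([+round]) → [u]
/ɤ/ harmonizes with /o/ ([+round]) → [o]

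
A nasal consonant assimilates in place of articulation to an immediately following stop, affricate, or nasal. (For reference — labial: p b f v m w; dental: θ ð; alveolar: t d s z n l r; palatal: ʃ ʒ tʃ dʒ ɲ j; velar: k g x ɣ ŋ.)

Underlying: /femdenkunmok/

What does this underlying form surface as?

/m/ before /d/ (alveolar) → [n]
/n/ before /k/ (velar) → [ŋ]
/n/ before /m/ (labial) → [m]

[fendeŋkummok]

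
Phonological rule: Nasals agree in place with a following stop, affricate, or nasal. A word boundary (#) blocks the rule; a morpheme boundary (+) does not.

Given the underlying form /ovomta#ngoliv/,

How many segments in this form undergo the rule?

2

/m/ before /t/ (alveolar) → [n]
/n/ before /g/ (velar) → [ŋ]
2 segments change.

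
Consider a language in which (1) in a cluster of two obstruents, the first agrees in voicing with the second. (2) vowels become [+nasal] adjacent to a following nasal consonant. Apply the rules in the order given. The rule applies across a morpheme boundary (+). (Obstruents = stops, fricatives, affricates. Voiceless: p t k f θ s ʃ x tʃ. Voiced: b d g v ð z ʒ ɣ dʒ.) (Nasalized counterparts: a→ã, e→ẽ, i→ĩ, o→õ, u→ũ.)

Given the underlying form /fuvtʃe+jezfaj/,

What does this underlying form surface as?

[fuftʃe+jesfaj]

Rule 1: /v/ before /tʃ/ (voiceless) → [f]
Rule 1: /z/ before /f/ (voiceless) → [s]
After rule 1: fuftʃe+jesfaj
Rule 2: no segment meets the rule's conditions; no change.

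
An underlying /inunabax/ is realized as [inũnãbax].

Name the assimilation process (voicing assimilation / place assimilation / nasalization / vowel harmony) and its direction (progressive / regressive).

nasalization, progressive

/u/→[ũ] /a/→[ã].
Each target copies a feature from the preceding segment, so the direction is progressive.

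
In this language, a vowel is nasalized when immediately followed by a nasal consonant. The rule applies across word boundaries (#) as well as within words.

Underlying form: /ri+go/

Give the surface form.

no segment meets the rule's conditions; no change.

[ri+go]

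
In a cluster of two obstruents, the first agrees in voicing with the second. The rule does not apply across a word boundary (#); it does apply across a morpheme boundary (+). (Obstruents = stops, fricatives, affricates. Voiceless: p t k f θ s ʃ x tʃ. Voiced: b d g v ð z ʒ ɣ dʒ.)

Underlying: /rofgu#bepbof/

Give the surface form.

/f/ before /g/ (voiced) → [v]
/p/ before /b/ (voiced) → [b]

[rovgu#bebbof]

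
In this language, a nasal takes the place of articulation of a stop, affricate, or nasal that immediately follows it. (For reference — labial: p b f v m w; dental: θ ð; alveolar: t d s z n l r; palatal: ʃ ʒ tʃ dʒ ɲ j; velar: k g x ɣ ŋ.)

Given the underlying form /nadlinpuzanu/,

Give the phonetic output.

[nadlimpuzanu]

/n/ before /p/ (labial) → [m]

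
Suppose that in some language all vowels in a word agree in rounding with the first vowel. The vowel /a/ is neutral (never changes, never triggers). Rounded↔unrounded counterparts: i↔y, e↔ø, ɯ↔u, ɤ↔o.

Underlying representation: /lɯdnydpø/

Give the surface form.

[lɯdnidpe]

/y/ harmonizes with /ɯ/ ([-round]) → [i]
/ø/ harmonizes with /ɯ/ ([-round]) → [e]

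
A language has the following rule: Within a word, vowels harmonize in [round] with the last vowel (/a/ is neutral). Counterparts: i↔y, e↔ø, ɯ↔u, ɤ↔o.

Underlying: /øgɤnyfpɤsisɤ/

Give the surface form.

[egɤnifpɤsisɤ]

/ø/ harmonizes with /ɤ/ ([-round]) → [e]
/y/ harmonizes with /ɤ/ ([-round]) → [i]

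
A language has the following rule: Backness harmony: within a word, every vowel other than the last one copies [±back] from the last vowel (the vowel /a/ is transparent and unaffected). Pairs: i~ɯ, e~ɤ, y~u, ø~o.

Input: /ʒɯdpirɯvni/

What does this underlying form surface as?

/ɯ/ harmonizes with /i/ ([-back]) → [i]
/ɯ/ harmonizes with /i/ ([-back]) → [i]

[ʒidpirivni]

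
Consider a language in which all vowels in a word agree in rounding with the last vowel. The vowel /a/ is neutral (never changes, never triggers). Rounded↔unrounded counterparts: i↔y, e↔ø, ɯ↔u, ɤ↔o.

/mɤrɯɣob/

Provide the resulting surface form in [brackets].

[moruɣob]

/ɤ/ harmonizes with /o/ ([+round]) → [o]
/ɯ/ harmonizes with /o/ ([+round]) → [u]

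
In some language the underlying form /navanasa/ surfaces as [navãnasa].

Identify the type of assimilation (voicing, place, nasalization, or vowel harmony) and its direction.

nasalization, regressive

/a/→[ã].
Each target copies a feature from the following segment, so the direction is regressive.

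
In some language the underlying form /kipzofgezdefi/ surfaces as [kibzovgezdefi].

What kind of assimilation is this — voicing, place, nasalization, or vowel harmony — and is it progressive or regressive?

voicing assimilation, regressive

/p/→[b] /f/→[v].
Each target copies a feature from the following segment, so the direction is regressive.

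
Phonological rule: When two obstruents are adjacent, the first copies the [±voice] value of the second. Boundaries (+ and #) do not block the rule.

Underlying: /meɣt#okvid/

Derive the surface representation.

[mext#ogvid]

/ɣ/ before /t/ (voiceless) → [x]
/k/ before /v/ (voiced) → [g]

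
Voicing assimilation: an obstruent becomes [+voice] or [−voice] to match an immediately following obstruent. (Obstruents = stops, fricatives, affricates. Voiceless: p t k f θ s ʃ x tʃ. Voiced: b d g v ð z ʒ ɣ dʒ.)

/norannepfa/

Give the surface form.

[norannepfa]

no segment meets the rule's conditions; no change.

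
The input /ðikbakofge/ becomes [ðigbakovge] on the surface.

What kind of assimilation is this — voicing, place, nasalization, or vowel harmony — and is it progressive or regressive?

/k/→[g] /f/→[v].
Each target copies a feature from the following segment, so the direction is regressive.

voicing assimilation, regressive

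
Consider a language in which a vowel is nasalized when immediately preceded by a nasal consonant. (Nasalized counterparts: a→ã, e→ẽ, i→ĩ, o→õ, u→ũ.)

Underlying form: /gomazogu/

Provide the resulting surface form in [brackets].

/a/ after nasal /m/ → [ã]

[gomãzogu]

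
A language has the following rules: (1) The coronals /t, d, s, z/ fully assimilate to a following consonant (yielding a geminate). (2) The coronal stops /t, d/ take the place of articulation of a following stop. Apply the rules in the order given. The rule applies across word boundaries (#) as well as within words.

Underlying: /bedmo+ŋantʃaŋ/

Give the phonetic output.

[bemmo+ŋantʃaŋ]

Rule 1: /d/ before /m/ → [m] (total assimilation)
After rule 1: bemmo+ŋantʃaŋ
Rule 2: no segment meets the rule's conditions; no change.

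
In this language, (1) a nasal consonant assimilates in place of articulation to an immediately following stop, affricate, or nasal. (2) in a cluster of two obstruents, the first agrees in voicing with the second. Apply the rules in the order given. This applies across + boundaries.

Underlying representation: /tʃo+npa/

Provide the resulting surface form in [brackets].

Rule 1: /n/ before /p/ (labial) → [m]
After rule 1: tʃo+mpa
Rule 2: no segment meets the rule's conditions; no change.

[tʃo+mpa]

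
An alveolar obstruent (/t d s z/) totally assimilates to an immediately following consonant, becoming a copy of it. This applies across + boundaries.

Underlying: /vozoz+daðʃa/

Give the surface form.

[vozod+daðʃa]

/z/ before /d/ → [d] (total assimilation)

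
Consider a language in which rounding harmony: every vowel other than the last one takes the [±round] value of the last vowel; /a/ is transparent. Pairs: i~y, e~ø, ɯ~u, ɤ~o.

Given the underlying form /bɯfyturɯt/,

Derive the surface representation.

/y/ harmonizes with /ɯ/ ([-round]) → [i]
/u/ harmonizes with /ɯ/ ([-round]) → [ɯ]

[bɯfitɯrɯt]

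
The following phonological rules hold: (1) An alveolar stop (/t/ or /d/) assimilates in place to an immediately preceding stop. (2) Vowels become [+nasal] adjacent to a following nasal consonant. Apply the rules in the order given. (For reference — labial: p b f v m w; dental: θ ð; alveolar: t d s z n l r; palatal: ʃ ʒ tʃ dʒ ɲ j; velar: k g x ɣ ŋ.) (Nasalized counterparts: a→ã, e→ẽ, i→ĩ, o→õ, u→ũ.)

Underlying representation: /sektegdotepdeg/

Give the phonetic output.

Rule 1: /t/ after /k/ (velar) → [k]
Rule 1: /d/ after /g/ (velar) → [g]
Rule 1: /d/ after /p/ (labial) → [b]
After rule 1: sekkeggotepbeg
Rule 2: no segment meets the rule's conditions; no change.

[sekkeggotepbeg]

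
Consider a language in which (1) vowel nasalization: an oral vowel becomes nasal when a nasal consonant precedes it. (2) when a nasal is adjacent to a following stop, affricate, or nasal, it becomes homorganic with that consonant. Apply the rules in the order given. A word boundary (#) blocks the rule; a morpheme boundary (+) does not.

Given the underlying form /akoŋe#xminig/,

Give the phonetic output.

Rule 1: /e/ after nasal /ŋ/ → [ẽ]
Rule 1: /i/ after nasal /m/ → [ĩ]
Rule 1: /i/ after nasal /n/ → [ĩ]
After rule 1: akoŋẽ#xmĩnĩg
Rule 2: no segment meets the rule's conditions; no change.

[akoŋẽ#xmĩnĩg]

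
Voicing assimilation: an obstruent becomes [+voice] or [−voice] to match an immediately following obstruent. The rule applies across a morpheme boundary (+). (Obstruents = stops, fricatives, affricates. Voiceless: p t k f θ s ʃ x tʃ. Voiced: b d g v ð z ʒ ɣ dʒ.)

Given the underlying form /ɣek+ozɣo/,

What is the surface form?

no segment meets the rule's conditions; no change.

[ɣek+ozɣo]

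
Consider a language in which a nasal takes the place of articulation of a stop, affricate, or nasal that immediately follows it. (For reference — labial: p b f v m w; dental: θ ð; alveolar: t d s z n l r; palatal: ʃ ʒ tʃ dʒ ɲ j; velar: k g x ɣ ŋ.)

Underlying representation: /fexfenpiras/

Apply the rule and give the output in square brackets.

[fexfempiras]

/n/ before /p/ (labial) → [m]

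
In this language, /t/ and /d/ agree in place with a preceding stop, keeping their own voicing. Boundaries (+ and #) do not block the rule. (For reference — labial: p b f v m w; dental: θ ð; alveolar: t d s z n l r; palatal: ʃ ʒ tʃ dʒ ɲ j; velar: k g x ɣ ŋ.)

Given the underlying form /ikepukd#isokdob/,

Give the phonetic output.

/d/ after /k/ (velar) → [g]
/d/ after /k/ (velar) → [g]

[ikepukg#isokgob]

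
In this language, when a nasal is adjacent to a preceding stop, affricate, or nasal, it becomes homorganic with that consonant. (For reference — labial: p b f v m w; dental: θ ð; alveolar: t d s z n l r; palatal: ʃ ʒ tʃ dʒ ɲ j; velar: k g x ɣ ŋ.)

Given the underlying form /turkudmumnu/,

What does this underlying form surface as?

[turkudnummu]

/m/ after /d/ (alveolar) → [n]
/n/ after /m/ (labial) → [m]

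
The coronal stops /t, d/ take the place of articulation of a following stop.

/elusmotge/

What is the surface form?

[elusmokge]

/t/ before /g/ (velar) → [k]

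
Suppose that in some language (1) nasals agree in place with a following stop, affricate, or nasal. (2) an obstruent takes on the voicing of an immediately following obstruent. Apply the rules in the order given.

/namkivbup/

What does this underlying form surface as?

Rule 1: /m/ before /k/ (velar) → [ŋ]
After rule 1: naŋkivbup
Rule 2: no segment meets the rule's conditions; no change.

[naŋkivbup]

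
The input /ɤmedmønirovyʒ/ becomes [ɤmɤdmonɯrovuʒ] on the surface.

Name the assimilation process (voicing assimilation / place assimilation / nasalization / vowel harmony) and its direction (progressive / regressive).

vowel harmony, progressive

/e/→[ɤ] /ø/→[o] /i/→[ɯ] /y/→[u].
Vowels agree with the first vowel, so the harmony is progressive.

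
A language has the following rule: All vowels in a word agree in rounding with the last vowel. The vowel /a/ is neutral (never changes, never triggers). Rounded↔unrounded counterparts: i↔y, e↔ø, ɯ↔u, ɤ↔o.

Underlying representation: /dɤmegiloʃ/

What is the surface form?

[domøgyloʃ]

/ɤ/ harmonizes with /o/ ([+round]) → [o]
/e/ harmonizes with /o/ ([+round]) → [ø]
/i/ harmonizes with /o/ ([+round]) → [y]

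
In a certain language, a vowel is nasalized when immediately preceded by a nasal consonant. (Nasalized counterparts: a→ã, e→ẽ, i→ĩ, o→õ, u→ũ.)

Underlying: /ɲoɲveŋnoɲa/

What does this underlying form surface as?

[ɲõɲveŋnõɲã]

/o/ after nasal /ɲ/ → [õ]
/o/ after nasal /n/ → [õ]
/a/ after nasal /ɲ/ → [ã]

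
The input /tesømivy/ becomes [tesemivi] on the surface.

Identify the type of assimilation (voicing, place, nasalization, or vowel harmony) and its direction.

/ø/→[e] /y/→[i].
Vowels agree with the first vowel, so the harmony is progressive.

vowel harmony, progressive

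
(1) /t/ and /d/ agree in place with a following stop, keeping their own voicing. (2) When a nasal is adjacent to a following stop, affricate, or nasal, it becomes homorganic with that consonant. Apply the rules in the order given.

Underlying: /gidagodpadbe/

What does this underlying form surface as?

Rule 1: /d/ before /p/ (labial) → [b]
Rule 1: /d/ before /b/ (labial) → [b]
After rule 1: gidagobpabbe
Rule 2: no segment meets the rule's conditions; no change.

[gidagobpabbe]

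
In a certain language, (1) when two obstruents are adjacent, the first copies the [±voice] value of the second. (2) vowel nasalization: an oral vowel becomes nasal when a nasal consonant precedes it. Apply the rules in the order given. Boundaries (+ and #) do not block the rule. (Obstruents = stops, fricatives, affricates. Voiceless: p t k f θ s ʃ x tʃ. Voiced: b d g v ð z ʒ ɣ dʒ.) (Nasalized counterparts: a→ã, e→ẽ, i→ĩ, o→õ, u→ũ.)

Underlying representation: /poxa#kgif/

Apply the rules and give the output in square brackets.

[poxa#ggif]

Rule 1: /k/ before /g/ (voiced) → [g]
After rule 1: poxa#ggif
Rule 2: no segment meets the rule's conditions; no change.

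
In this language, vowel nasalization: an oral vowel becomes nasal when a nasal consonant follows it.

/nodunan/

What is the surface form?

/u/ before nasal /n/ → [ũ]
/a/ before nasal /n/ → [ã]

[nodũnãn]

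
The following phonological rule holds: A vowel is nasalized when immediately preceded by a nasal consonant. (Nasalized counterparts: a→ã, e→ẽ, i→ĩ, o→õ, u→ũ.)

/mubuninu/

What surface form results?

[mũbunĩnũ]

/u/ after nasal /m/ → [ũ]
/i/ after nasal /n/ → [ĩ]
/u/ after nasal /n/ → [ũ]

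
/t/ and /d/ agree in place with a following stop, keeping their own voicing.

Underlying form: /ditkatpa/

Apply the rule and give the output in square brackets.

[dikkappa]

/t/ before /k/ (velar) → [k]
/t/ before /p/ (labial) → [p]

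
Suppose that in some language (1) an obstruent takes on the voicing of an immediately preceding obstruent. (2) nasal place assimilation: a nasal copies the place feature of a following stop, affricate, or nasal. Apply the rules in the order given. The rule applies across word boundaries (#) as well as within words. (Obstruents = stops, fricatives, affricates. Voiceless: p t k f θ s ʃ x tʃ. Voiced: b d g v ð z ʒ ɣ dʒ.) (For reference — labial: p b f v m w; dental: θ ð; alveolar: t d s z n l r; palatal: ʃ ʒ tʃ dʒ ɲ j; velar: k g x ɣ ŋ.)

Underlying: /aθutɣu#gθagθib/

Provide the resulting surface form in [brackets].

Rule 1: /ɣ/ after /t/ (voiceless) → [x]
Rule 1: /θ/ after /g/ (voiced) → [ð]
Rule 1: /θ/ after /g/ (voiced) → [ð]
After rule 1: aθutxu#gðagðib
Rule 2: no segment meets the rule's conditions; no change.

[aθutxu#gðagðib]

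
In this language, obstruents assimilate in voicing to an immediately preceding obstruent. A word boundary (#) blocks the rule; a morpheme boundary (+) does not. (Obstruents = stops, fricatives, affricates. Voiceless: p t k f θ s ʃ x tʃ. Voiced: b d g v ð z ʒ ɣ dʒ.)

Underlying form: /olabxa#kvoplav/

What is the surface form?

[olabɣa#kfoplav]

/x/ after /b/ (voiced) → [ɣ]
/v/ after /k/ (voiceless) → [f]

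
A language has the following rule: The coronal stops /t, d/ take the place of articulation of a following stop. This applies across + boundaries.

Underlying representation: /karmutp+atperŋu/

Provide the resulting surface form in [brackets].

/t/ before /p/ (labial) → [p]
/t/ before /p/ (labial) → [p]

[karmupp+apperŋu]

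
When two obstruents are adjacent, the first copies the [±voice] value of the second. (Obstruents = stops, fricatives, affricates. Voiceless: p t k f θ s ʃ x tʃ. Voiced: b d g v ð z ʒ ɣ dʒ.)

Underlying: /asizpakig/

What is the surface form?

/z/ before /p/ (voiceless) → [s]

[asispakig]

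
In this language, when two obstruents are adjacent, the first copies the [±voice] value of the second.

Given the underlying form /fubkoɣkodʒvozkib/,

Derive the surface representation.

[fupkoxkodʒvoskib]

/b/ before /k/ (voiceless) → [p]
/ɣ/ before /k/ (voiceless) → [x]
/z/ before /k/ (voiceless) → [s]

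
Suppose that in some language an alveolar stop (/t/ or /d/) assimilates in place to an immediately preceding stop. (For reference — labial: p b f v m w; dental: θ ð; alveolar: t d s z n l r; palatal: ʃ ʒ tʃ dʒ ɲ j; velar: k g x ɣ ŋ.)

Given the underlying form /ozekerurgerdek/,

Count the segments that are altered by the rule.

0

No segment meets the rule's conditions.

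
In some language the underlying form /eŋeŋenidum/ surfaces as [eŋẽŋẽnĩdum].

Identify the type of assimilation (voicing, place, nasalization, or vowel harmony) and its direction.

/e/→[ẽ] /e/→[ẽ] /i/→[ĩ].
Each target copies a feature from the preceding segment, so the direction is progressive.

nasalization, progressive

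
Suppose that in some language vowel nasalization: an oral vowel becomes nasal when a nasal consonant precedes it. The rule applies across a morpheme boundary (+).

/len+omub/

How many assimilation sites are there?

/o/ after nasal /n/ → [õ]
/u/ after nasal /m/ → [ũ]
2 segments change.

2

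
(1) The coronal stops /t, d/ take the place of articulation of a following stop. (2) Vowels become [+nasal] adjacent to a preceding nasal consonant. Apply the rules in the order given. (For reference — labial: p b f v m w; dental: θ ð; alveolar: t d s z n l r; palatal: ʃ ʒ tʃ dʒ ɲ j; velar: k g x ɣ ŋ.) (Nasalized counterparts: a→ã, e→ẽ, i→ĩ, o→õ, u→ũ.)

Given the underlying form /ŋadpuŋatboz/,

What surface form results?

[ŋãbpuŋãpboz]

Rule 1: /d/ before /p/ (labial) → [b]
Rule 1: /t/ before /b/ (labial) → [p]
After rule 1: ŋabpuŋapboz
Rule 2: /a/ after nasal /ŋ/ → [ã]
Rule 2: /a/ after nasal /ŋ/ → [ã]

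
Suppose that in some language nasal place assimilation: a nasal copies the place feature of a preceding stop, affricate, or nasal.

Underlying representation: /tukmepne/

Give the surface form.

[tukŋepme]

/m/ after /k/ (velar) → [ŋ]
/n/ after /p/ (labial) → [m]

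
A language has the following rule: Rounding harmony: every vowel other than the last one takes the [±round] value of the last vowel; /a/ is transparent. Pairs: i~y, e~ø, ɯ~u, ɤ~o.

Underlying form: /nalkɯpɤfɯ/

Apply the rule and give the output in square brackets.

no segment meets the rule's conditions; no change.

[nalkɯpɤfɯ]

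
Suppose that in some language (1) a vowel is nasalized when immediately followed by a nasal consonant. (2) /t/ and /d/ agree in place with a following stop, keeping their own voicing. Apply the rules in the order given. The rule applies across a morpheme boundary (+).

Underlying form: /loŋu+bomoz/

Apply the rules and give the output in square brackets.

[lõŋu+bõmoz]

Rule 1: /o/ before nasal /ŋ/ → [õ]
Rule 1: /o/ before nasal /m/ → [õ]
After rule 1: lõŋu+bõmoz
Rule 2: no segment meets the rule's conditions; no change.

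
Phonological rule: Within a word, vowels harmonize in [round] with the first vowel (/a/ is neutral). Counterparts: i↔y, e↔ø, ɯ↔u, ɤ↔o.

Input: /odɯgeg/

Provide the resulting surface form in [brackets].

/ɯ/ harmonizes with /o/ ([+round]) → [u]
/e/ harmonizes with /o/ ([+round]) → [ø]

[odugøg]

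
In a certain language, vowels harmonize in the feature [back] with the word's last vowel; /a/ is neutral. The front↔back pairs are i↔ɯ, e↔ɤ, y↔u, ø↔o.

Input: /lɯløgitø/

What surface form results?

/ɯ/ harmonizes with /ø/ ([-back]) → [i]

[liløgitø]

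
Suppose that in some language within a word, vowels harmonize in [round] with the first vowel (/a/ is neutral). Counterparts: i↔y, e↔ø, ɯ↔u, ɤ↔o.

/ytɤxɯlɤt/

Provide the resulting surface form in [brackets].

[ytoxulot]

/ɤ/ harmonizes with /y/ ([+round]) → [o]
/ɯ/ harmonizes with /y/ ([+round]) → [u]
/ɤ/ harmonizes with /y/ ([+round]) → [o]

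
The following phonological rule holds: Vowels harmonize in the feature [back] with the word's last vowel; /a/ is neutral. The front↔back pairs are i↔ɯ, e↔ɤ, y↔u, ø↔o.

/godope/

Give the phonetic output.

/o/ harmonizes with /e/ ([-back]) → [ø]
/o/ harmonizes with /e/ ([-back]) → [ø]

[gødøpe]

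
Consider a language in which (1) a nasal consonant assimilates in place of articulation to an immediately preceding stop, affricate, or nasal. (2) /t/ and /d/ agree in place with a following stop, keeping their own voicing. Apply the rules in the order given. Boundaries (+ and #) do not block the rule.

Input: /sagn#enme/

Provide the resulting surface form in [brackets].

Rule 1: /n/ after /g/ (velar) → [ŋ]
Rule 1: /m/ after /n/ (alveolar) → [n]
After rule 1: sagŋ#enne
Rule 2: no segment meets the rule's conditions; no change.

[sagŋ#enne]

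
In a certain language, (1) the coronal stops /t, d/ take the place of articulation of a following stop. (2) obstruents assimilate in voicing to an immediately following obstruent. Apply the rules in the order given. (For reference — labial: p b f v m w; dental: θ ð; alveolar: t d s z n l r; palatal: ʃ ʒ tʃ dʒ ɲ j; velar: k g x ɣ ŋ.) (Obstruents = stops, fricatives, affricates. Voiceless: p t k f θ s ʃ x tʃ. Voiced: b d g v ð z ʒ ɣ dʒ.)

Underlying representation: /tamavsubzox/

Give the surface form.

Rule 1: no segment meets the rule's conditions; no change.
After rule 1: tamavsubzox
Rule 2: /v/ before /s/ (voiceless) → [f]

[tamafsubzox]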